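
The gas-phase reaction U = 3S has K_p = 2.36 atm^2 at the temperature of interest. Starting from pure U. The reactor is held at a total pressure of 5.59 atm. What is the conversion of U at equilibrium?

X = 0.160

Let X = conversion of U (basis 1 mol U); extent of reaction ξ = X.
Species balance: n_U = 1 − X; n_S = 3X.
Summing: n_T = 1 + 2X.
y_i = n_i/n_T, p_i = y_i·P. K_p = p_S^3 / (p_U).
This yields a degree-3 equation in X; solving on (0,1), X = 0.160.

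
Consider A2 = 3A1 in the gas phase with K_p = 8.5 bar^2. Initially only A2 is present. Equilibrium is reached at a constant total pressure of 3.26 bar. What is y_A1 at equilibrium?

Basis: 1 mol A2 initially; let X = conversion of A2. Extent ξ = X.
At extent ξ: n_A2 = 1 − X; n_A1 = 3X.
Summing: n_T = 1 + 2X.
y_i = n_i/n_T, p_i = y_i·P. K_p = p_A1^3 / (p_A2).
Equating to 8.5 bar^2 and solving on 0 < X < 1: X = 0.385.
Then n_A1 = 1.16, n_T = 1.77, so y_A1 = 0.653.

y_A1 = 0.653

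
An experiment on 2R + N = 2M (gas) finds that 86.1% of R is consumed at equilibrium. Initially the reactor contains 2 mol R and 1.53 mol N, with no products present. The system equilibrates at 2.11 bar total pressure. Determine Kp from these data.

Kp = 72.5 bar^-1

Let X = conversion of R (basis 2 mol R); extent of reaction ξ = X.
At extent ξ: n_R = 2 − 2X; n_N = 1.53 − X; n_M = 2X.
Total moles n_T = 3.53 − X.
At X = 0.861: n_R = 0.278, n_N = 0.669, n_M = 1.72, n_T = 2.67.
p_i = (n_i/n_T)·P. Kp = p_M^2 / (p_R^2 p_N) = 72.5 bar^-1.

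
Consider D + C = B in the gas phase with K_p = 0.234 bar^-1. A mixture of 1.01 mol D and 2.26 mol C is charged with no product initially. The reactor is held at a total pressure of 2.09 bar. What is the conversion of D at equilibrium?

X = 0.246

Let X = conversion of D (basis 1.01 mol D); extent of reaction ξ = 1.01X.
Mole table: n_D = 1.01 − 1.01X; n_C = 2.26 − 1.01X; n_B = 1.01X.
Summing: n_T = 3.27 − 1.01X.
Mole fractions y_i = n_i/n_T; K_p = p_B / (p_D p_C) with p_i = y_i·P.
Substituting and setting equal to 0.234 bar^-1 gives a polynomial in X; the root in (0,1) is X = 0.246.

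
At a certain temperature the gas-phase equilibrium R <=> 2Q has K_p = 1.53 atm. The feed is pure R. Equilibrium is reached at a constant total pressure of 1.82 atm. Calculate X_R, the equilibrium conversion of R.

X = 0.417

Basis: 1 mol R initially; let X = conversion of R. Extent ξ = X.
At extent ξ: n_R = 1 − X; n_Q = 2X.
Total moles n_T = 1 + X.
y_i = n_i/n_T, p_i = y_i·P. K_p = p_Q^2 / (p_R).
Substituting and setting equal to 1.53 atm gives a polynomial in X; the root in (0,1) is X = 0.417.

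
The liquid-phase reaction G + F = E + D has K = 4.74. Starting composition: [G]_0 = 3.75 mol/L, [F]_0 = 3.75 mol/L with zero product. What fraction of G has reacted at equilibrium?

X = 0.685

Let X = conversion of G; extent ξ = 3.75·X mol/L.
Concentrations: [G] = 3.75 − 3.75X; [F] = 3.75 − 3.75X; [E] = 3.75X; [D] = 3.75X.
K = [E] [D] / ([G] [F]).
Setting equal to 4.74 and solving for X on (0,1) gives X = 0.685.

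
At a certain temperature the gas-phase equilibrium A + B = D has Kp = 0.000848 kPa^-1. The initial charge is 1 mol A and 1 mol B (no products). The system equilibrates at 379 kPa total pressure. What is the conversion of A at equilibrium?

Take 1 mol A as basis and let X be its fractional conversion, so ξ = X.
Mole table: n_A = 1 − X; n_B = 1 − X; n_D = X.
n_T = Σnᵢ = 2 − X.
y_i = n_i/n_T, p_i = y_i·P. Kp = p_D / (p_A p_B).
Setting this equal to 0.000848 kPa^-1 and taking the physical root (0 < X < 1) gives X = 0.130.

X = 0.130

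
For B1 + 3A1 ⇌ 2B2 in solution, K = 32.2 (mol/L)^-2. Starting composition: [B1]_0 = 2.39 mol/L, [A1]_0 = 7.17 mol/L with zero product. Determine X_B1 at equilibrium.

Let X = conversion of B1; extent ξ = 2.39·X mol/L.
Concentrations: [B1] = 2.39 − 2.39X; [A1] = 7.17 − 7.17X; [B2] = 4.78X.
K = [B2]^2 / ([B1] [A1]^3).
Setting equal to 32.2 and solving for X on (0,1) gives X = 0.845.

X = 0.845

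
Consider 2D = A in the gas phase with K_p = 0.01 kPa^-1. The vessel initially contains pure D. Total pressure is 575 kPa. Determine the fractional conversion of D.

X = 0.796

Basis: 1 mol D initially; let X = conversion of D. Extent ξ = 0.5X.
Species balance: n_D = 1 − X; n_A = 0.5X.
Summing: n_T = 1 − 0.5X.
y_i = n_i/n_T, p_i = y_i·P. K_p = p_A / (p_D^2).
Equating to 0.01 kPa^-1 and solving on 0 < X < 1: X = 0.796.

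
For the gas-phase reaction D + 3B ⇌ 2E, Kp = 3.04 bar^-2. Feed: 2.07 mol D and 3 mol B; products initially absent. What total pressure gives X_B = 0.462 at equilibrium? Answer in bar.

P = 0.845 bar

Let X = conversion of B (basis 3 mol B); extent of reaction ξ = X.
Mole table: n_D = 2.07 − X; n_B = 3 − 3X; n_E = 2X.
Total moles n_T = 5.07 − 2X.
Kp = p_E^2 / (p_D p_B^3) with p_i = (n_i/n_T)·P.
At X = 0.462: the mole-fraction product g(X) = Π y_i^ν_i = 2.171. Since Kp = g(X)·P^{-2}, P = (g/Kp)^(1/2) = (2.171/3.04)^(1/2) = 0.845 bar.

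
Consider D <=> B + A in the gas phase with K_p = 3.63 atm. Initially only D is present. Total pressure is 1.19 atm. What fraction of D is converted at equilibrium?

X = 0.868

Basis: 1 mol D initially; let X = conversion of D. Extent ξ = X.
Mole table: n_D = 1 − X; n_B = X; n_A = X.
Summing: n_T = 1 + X.
Mole fractions y_i = n_i/n_T; K_p = p_B p_A / (p_D) with p_i = y_i·P.
Setting this equal to 3.63 atm and taking the physical root (0 < X < 1) gives X = 0.868.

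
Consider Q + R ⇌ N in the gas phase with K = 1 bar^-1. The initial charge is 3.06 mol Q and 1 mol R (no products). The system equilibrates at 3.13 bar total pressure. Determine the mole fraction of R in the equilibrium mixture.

Let X = conversion of R (basis 1 mol R); extent of reaction ξ = X.
Mole table: n_Q = 3.06 − X; n_R = 1 − X; n_N = X.
n_T = Σnᵢ = 4.06 − X.
Mole fractions y_i = n_i/n_T; K = p_N / (p_Q p_R) with p_i = y_i·P.
Substituting and setting equal to 1 bar^-1 gives a polynomial in X; the root in (0,1) is X = 0.688.
Then n_R = 0.312, n_T = 3.37, so y_R = 0.093.

y_R = 0.093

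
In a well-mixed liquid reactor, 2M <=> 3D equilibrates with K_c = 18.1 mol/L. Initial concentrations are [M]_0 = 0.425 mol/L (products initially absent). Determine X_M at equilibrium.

Let X = conversion of M; extent ξ = 0.425X/2 mol/L.
Concentrations: [M] = 0.425 − 0.425X; [D] = 0.637X.
K_c = [D]^3 / ([M]^2).
Equating to 18.1 mol/L: the physical root is X = 0.799.

X = 0.799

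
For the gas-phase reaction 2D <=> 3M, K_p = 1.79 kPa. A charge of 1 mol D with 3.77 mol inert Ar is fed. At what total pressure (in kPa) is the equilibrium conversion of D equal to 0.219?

Take 1 mol D as basis and let X be its fractional conversion, so ξ = 0.5X.
Mole table: n_D = 1 − X; n_M = 1.5X; n_I = 3.77 (inert).
Total moles n_T = 4.77 + 0.5X.
K_p = p_M^3 / (p_D^2) with p_i = (n_i/n_T)·P.
At X = 0.219: the mole-fraction product g(X) = Π y_i^ν_i = 0.01191. Since K_p = g(X)·P^{1}, P = (K_p/g)^(1/1) = (1.79/0.01191)^(1/1) = 150 kPa.

P = 150 kPa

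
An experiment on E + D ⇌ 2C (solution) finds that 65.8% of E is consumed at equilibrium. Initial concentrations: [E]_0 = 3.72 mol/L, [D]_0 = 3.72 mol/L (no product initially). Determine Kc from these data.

Let X = conversion of E.
Concentrations: [E] = 3.72 − 3.72X; [D] = 3.72 − 3.72X; [C] = 7.44X.
At X = 0.658: [E] = 1.27, [D] = 1.27, [C] = 4.9.
Kc = [C]^2 / ([E] [D]) = 14.8.

Kc = 14.8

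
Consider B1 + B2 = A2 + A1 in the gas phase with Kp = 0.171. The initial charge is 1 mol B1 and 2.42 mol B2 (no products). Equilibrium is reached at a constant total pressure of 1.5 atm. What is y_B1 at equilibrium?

y_B1 = 0.165

Basis: 1 mol B1 initially; let X = conversion of B1. Extent ξ = X.
Species balance: n_B1 = 1 − X; n_B2 = 2.42 − X; n_A2 = X; n_A1 = X.
Since Δν = 0, n_T = 3.42 throughout.
Mole fractions y_i = n_i/n_T; Kp = p_A2 p_A1 / (p_B1 p_B2) with p_i = y_i·P.
Substituting and setting equal to 0.171 gives a polynomial in X; the root in (0,1) is X = 0.437.
Then n_B1 = 0.563, n_T = 3.42, so y_B1 = 0.165.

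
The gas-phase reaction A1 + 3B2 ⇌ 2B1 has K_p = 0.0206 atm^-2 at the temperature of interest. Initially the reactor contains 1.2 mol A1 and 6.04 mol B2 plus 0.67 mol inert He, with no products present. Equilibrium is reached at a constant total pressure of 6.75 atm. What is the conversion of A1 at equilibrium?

X = 0.448

Let X = conversion of A1 (basis 1.2 mol A1); extent of reaction ξ = 1.2X.
At extent ξ: n_A1 = 1.2 − 1.2X; n_B2 = 6.04 − 3.6X; n_B1 = 2.4X; n_I = 0.67 (inert).
n_T = Σnᵢ = 7.91 − 2.4X.
y_i = n_i/n_T, p_i = y_i·P. K_p = p_B1^2 / (p_A1 p_B2^3).
Setting this equal to 0.0206 atm^-2 and taking the physical root (0 < X < 1) gives X = 0.448.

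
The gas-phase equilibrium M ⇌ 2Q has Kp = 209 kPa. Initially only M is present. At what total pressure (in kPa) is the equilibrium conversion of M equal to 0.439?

P = 219 kPa

Basis: 1 mol M initially; let X = conversion of M. Extent ξ = X.
Mole table: n_M = 1 − X; n_Q = 2X.
Total moles n_T = 1 + X.
Kp = p_Q^2 / (p_M) with p_i = (n_i/n_T)·P.
At X = 0.439: the mole-fraction product g(X) = Π y_i^ν_i = 0.9549. Since Kp = g(X)·P^{1}, P = (Kp/g)^(1/1) = (209/0.9549)^(1/1) = 219 kPa.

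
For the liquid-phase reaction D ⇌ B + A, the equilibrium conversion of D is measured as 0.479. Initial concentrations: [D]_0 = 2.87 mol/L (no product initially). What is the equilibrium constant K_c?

Let X = conversion of D.
Concentrations: [D] = 2.87 − 2.87X; [B] = 2.87X; [A] = 2.87X.
At X = 0.479: [D] = 1.5, [B] = 1.37, [A] = 1.37.
K_c = [B] [A] / ([D]) = 1.26 mol/L.

K_c = 1.26 mol/L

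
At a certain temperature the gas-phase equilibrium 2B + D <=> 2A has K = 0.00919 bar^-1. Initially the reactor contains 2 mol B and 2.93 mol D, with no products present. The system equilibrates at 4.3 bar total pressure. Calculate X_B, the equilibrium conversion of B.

X = 0.132

Basis: 2 mol B initially; let X = conversion of B. Extent ξ = X.
At extent ξ: n_B = 2 − 2X; n_D = 2.93 − X; n_A = 2X.
Total moles n_T = 4.93 − X.
Mole fractions y_i = n_i/n_T; K = p_A^2 / (p_B^2 p_D) with p_i = y_i·P.
Equating to 0.00919 bar^-1 and solving on 0 < X < 1: X = 0.132.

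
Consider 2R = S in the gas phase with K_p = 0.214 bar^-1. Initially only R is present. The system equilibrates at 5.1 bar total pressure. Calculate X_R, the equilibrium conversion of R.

Let X = conversion of R (basis 1 mol R); extent of reaction ξ = 0.5X.
At extent ξ: n_R = 1 − X; n_S = 0.5X.
n_T = Σnᵢ = 1 − 0.5X.
With p_i = (n_i/n_T)P, K_p = p_S / (p_R^2).
Substituting and setting equal to 0.214 bar^-1 gives a polynomial in X; the root in (0,1) is X = 0.568.

X = 0.568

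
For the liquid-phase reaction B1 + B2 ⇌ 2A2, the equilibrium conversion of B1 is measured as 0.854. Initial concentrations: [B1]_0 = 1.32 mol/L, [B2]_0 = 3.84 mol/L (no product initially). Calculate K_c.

Let X = conversion of B1.
Concentrations: [B1] = 1.32 − 1.32X; [B2] = 3.84 − 1.32X; [A2] = 2.64X.
At X = 0.854: [B1] = 0.193, [B2] = 2.71, [A2] = 2.25.
K_c = [A2]^2 / ([B1] [B2]) = 9.72.

K_c = 9.72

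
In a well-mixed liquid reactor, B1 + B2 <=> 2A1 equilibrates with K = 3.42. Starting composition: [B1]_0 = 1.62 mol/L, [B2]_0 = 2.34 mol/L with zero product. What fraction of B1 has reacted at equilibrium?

Let X = conversion of B1; extent ξ = 1.62·X mol/L.
Concentrations: [B1] = 1.62 − 1.62X; [B2] = 2.34 − 1.62X; [A1] = 3.24X.
K = [A1]^2 / ([B1] [B2]).
Setting equal to 3.42 and solving for X on (0,1) gives X = 0.568.

X = 0.568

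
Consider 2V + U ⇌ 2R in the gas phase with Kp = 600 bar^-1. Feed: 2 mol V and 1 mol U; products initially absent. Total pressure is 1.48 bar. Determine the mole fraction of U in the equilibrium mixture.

y_U = 0.058

Basis: 2 mol V initially; let X = conversion of V. Extent ξ = X.
At extent ξ: n_V = 2 − 2X; n_U = 1 − X; n_R = 2X.
Total moles n_T = 3 − X.
Mole fractions y_i = n_i/n_T; Kp = p_R^2 / (p_V^2 p_U) with p_i = y_i·P.
This yields a degree-3 equation in X; solving on (0,1), X = 0.877.
Then n_U = 0.123, n_T = 2.12, so y_U = 0.058.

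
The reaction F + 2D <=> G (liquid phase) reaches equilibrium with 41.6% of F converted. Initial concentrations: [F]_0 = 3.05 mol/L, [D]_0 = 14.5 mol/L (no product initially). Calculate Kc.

Kc = 0.00498 (mol/L)^-2

Let X = conversion of F.
Concentrations: [F] = 3.05 − 3.05X; [D] = 14.5 − 6.1X; [G] = 3.05X.
At X = 0.416: [F] = 1.78, [D] = 12, [G] = 1.27.
Kc = [G] / ([F] [D]^2) = 0.00498 (mol/L)^-2.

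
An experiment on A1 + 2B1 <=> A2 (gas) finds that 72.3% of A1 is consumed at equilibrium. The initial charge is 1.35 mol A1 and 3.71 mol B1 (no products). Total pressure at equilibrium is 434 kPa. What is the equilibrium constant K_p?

Take 1.35 mol A1 as basis and let X be its fractional conversion, so ξ = 1.35X.
Moles: n_A1 = 1.35 − 1.35X; n_B1 = 3.71 − 2.7X; n_A2 = 1.35X.
Total moles n_T = 5.06 − 2.7X.
At X = 0.723: n_A1 = 0.374, n_B1 = 1.76, n_A2 = 0.976, n_T = 3.11.
p_i = (n_i/n_T)·P. K_p = p_A2 / (p_A1 p_B1^2) = 4.33e-05 kPa^-2.

K_p = 4.33e-05 kPa^-2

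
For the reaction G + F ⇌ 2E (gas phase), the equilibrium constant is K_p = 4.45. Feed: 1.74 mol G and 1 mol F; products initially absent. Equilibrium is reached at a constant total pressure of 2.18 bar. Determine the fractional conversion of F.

Let X = conversion of F (basis 1 mol F); extent of reaction ξ = X.
Species balance: n_G = 1.74 − X; n_F = 1 − X; n_E = 2X.
n_T stays at 2.74 (no change in mole number).
With p_i = (n_i/n_T)P, K_p = p_E^2 / (p_G p_F).
This yields a degree-2 equation in X; solving on (0,1), X = 0.651.

X = 0.651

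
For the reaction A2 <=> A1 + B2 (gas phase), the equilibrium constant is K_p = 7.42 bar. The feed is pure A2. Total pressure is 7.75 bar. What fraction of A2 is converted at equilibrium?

X = 0.699

Let X = conversion of A2 (basis 1 mol A2); extent of reaction ξ = X.
Mole table: n_A2 = 1 − X; n_A1 = X; n_B2 = X.
n_T = Σnᵢ = 1 + X.
With p_i = (n_i/n_T)P, K_p = p_A1 p_B2 / (p_A2).
This yields a degree-2 equation in X; solving on (0,1), X = 0.699.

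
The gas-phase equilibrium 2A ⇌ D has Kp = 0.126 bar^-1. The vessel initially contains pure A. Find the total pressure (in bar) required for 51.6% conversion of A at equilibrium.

P = 6.49 bar

Basis: 1 mol A initially; let X = conversion of A. Extent ξ = 0.5X.
At extent ξ: n_A = 1 − X; n_D = 0.5X.
n_T = Σnᵢ = 1 − 0.5X.
Kp = p_D / (p_A^2) with p_i = (n_i/n_T)·P.
At X = 0.516: the mole-fraction product g(X) = Π y_i^ν_i = 0.8172. Since Kp = g(X)·P^{-1}, P = (g/Kp)^(1/1) = (0.8172/0.126)^(1/1) = 6.49 bar.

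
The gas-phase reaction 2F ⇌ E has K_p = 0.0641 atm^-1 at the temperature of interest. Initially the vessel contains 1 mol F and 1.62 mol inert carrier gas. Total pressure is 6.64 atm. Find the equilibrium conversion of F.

Take 1 mol F as basis and let X be its fractional conversion, so ξ = 0.5X.
Species balance: n_F = 1 − X; n_E = 0.5X; n_I = 1.62 (inert).
Total moles n_T = 2.62 − 0.5X.
Mole fractions y_i = n_i/n_T; K_p = p_E / (p_F^2) with p_i = y_i·P.
Equating to 0.0641 atm^-1 and solving on 0 < X < 1: X = 0.211.

X = 0.211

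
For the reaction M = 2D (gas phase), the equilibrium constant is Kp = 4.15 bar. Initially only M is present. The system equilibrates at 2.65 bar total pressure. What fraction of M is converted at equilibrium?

Basis: 1 mol M initially; let X = conversion of M. Extent ξ = X.
Moles: n_M = 1 − X; n_D = 2X.
Summing: n_T = 1 + X.
y_i = n_i/n_T, p_i = y_i·P. Kp = p_D^2 / (p_M).
Equating to 4.15 bar and solving on 0 < X < 1: X = 0.530.

X = 0.530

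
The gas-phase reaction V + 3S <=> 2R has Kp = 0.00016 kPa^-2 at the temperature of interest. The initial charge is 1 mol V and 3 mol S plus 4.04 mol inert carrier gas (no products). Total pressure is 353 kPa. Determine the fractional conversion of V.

Take 1 mol V as basis and let X be its fractional conversion, so ξ = X.
At extent ξ: n_V = 1 − X; n_S = 3 − 3X; n_R = 2X; n_I = 4.04 (inert).
Total moles n_T = 8.04 − 2X.
Mole fractions y_i = n_i/n_T; Kp = p_R^2 / (p_V p_S^3) with p_i = y_i·P.
Setting this equal to 0.00016 kPa^-2 and taking the physical root (0 < X < 1) gives X = 0.466.

X = 0.466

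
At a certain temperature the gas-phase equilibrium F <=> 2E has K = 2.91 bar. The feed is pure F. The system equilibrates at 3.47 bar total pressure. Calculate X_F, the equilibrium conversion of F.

X = 0.416

Take 1 mol F as basis and let X be its fractional conversion, so ξ = X.
Mole table: n_F = 1 − X; n_E = 2X.
n_T = Σnᵢ = 1 + X.
Mole fractions y_i = n_i/n_T; K = p_E^2 / (p_F) with p_i = y_i·P.
Setting this equal to 2.91 bar and taking the physical root (0 < X < 1) gives X = 0.416.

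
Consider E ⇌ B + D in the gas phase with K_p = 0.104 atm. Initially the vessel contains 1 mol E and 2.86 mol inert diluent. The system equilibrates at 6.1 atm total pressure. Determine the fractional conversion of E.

Take 1 mol E as basis and let X be its fractional conversion, so ξ = X.
At extent ξ: n_E = 1 − X; n_B = X; n_D = X; n_I = 2.86 (inert).
Summing: n_T = 3.86 + X.
With p_i = (n_i/n_T)P, K_p = p_B p_D / (p_E).
This yields a degree-2 equation in X; solving on (0,1), X = 0.232.

X = 0.232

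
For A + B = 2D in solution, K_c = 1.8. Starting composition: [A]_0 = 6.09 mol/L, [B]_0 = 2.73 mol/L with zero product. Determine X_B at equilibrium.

Let X = conversion of B; extent ξ = 2.73·X mol/L.
Concentrations: [A] = 6.09 − 2.73X; [B] = 2.73 − 2.73X; [D] = 5.46X.
K_c = [D]^2 / ([A] [B]).
Solving K_c = 1.8 for X ∈ (0,1): X = 0.568.

X = 0.568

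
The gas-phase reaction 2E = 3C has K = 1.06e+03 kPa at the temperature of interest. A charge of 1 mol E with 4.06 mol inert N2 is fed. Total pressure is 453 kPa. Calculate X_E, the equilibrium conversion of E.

X = 0.699

Take 1 mol E as basis and let X be its fractional conversion, so ξ = 0.5X.
Species balance: n_E = 1 − X; n_C = 1.5X; n_I = 4.06 (inert).
n_T = Σnᵢ = 5.06 + 0.5X.
y_i = n_i/n_T, p_i = y_i·P. K = p_C^3 / (p_E^2).
Substituting and setting equal to 1.06e+03 kPa gives a polynomial in X; the root in (0,1) is X = 0.699.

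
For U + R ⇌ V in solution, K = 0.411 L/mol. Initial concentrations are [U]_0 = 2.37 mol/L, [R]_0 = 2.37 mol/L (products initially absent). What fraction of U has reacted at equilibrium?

Let X = conversion of U; extent ξ = 2.37·X mol/L.
Concentrations: [U] = 2.37 − 2.37X; [R] = 2.37 − 2.37X; [V] = 2.37X.
K = [V] / ([U] [R]).
Setting equal to 0.411 and solving for X on (0,1) gives X = 0.377.

X = 0.377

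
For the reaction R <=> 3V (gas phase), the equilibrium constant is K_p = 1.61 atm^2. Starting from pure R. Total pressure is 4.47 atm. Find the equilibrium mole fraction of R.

Let X = conversion of R (basis 1 mol R); extent of reaction ξ = X.
Moles: n_R = 1 − X; n_V = 3X.
n_T = Σnᵢ = 1 + 2X.
y_i = n_i/n_T, p_i = y_i·P. K_p = p_V^3 / (p_R).
Equating to 1.61 atm^2 and solving on 0 < X < 1: X = 0.164.
Then n_R = 0.836, n_T = 1.33, so y_R = 0.630.

y_R = 0.630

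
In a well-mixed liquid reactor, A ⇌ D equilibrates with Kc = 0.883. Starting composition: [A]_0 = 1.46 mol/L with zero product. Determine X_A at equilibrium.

X = 0.469

Let X = conversion of A; extent ξ = 1.46·X mol/L.
Concentrations: [A] = 1.46 − 1.46X; [D] = 1.46X.
Kc = [D] / ([A]).
Equating to 0.883: the physical root is X = 0.469.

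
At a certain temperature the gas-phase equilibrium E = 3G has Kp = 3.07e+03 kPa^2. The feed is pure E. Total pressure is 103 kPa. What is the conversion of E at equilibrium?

Let X = conversion of E (basis 1 mol E); extent of reaction ξ = X.
Moles: n_E = 1 − X; n_G = 3X.
Total moles n_T = 1 + 2X.
Mole fractions y_i = n_i/n_T; Kp = p_G^3 / (p_E) with p_i = y_i·P.
Equating to 3.07e+03 kPa^2 and solving on 0 < X < 1: X = 0.264.

X = 0.264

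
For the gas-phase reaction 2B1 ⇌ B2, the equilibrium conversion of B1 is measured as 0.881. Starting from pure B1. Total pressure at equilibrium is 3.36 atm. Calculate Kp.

Let X = conversion of B1 (basis 1 mol B1); extent of reaction ξ = 0.5X.
Mole table: n_B1 = 1 − X; n_B2 = 0.5X.
n_T = Σnᵢ = 1 − 0.5X.
At X = 0.881: n_B1 = 0.119, n_B2 = 0.441, n_T = 0.559.
p_i = (n_i/n_T)·P. Kp = p_B2 / (p_B1^2) = 5.18 atm^-1.

Kp = 5.18 atm^-1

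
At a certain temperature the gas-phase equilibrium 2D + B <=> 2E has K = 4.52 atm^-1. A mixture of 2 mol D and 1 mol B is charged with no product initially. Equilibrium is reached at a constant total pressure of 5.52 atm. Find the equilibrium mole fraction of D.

y_D = 0.293

Let X = conversion of D (basis 2 mol D); extent of reaction ξ = X.
Moles: n_D = 2 − 2X; n_B = 1 − X; n_E = 2X.
n_T = Σnᵢ = 3 − X.
Mole fractions y_i = n_i/n_T; K = p_E^2 / (p_D^2 p_B) with p_i = y_i·P.
Setting this equal to 4.52 atm^-1 and taking the physical root (0 < X < 1) gives X = 0.657.
Then n_D = 0.687, n_T = 2.34, so y_D = 0.293.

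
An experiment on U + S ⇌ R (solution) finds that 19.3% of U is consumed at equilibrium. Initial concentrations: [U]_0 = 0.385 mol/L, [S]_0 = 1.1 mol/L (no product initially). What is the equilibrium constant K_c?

K_c = 0.233 L/mol

Let X = conversion of U.
Concentrations: [U] = 0.385 − 0.385X; [S] = 1.1 − 0.385X; [R] = 0.385X.
At X = 0.193: [U] = 0.311, [S] = 1.03, [R] = 0.0743.
K_c = [R] / ([U] [S]) = 0.233 L/mol.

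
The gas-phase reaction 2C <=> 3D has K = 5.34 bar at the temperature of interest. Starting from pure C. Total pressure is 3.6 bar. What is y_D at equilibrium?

Take 1 mol C as basis and let X be its fractional conversion, so ξ = 0.5X.
Moles: n_C = 1 − X; n_D = 1.5X.
Total moles n_T = 1 + 0.5X.
With p_i = (n_i/n_T)P, K = p_D^3 / (p_C^2).
Equating to 5.34 bar and solving on 0 < X < 1: X = 0.510.
Then n_D = 0.765, n_T = 1.25, so y_D = 0.609.

y_D = 0.609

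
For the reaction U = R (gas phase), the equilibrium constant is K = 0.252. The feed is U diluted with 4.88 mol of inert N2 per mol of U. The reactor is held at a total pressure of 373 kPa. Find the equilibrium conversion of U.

X = 0.201

Let X = conversion of U (basis 1 mol U); extent of reaction ξ = X.
Species balance: n_U = 1 − X; n_R = X; n_I = 4.88 (inert).
Total moles n_T = 5.88 (Δν = 0, constant).
Mole fractions y_i = n_i/n_T; K = p_R / (p_U) with p_i = y_i·P.
Setting this equal to 0.252 and taking the physical root (0 < X < 1) gives X = 0.201.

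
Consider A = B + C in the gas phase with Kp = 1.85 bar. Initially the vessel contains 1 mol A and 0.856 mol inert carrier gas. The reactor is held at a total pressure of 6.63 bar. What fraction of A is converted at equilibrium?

Basis: 1 mol A initially; let X = conversion of A. Extent ξ = X.
At extent ξ: n_A = 1 − X; n_B = X; n_C = X; n_I = 0.856 (inert).
Total moles n_T = 1.86 + X.
y_i = n_i/n_T, p_i = y_i·P. Kp = p_B p_C / (p_A).
Substituting and setting equal to 1.85 bar gives a polynomial in X; the root in (0,1) is X = 0.550.

X = 0.550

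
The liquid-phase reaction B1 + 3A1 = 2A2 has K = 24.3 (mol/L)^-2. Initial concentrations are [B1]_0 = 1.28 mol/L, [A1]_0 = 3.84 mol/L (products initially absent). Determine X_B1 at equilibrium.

X = 0.782

Let X = conversion of B1; extent ξ = 1.28·X mol/L.
Concentrations: [B1] = 1.28 − 1.28X; [A1] = 3.84 − 3.84X; [A2] = 2.56X.
K = [A2]^2 / ([B1] [A1]^3).
Setting equal to 24.3 and solving for X on (0,1) gives X = 0.782.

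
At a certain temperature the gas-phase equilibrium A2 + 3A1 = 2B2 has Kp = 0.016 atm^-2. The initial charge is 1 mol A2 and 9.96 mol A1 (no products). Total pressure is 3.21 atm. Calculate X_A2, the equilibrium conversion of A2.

X = 0.401

Take 1 mol A2 as basis and let X be its fractional conversion, so ξ = X.
Mole table: n_A2 = 1 − X; n_A1 = 9.96 − 3X; n_B2 = 2X.
Total moles n_T = 11 − 2X.
With p_i = (n_i/n_T)P, Kp = p_B2^2 / (p_A2 p_A1^3).
Substituting and setting equal to 0.016 atm^-2 gives a polynomial in X; the root in (0,1) is X = 0.401.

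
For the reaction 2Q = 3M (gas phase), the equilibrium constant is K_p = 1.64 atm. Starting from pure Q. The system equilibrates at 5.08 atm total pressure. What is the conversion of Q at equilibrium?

Basis: 1 mol Q initially; let X = conversion of Q. Extent ξ = 0.5X.
Moles: n_Q = 1 − X; n_M = 1.5X.
n_T = Σnᵢ = 1 + 0.5X.
y_i = n_i/n_T, p_i = y_i·P. K_p = p_M^3 / (p_Q^2).
This yields a degree-3 equation in X; solving on (0,1), X = 0.359.

X = 0.359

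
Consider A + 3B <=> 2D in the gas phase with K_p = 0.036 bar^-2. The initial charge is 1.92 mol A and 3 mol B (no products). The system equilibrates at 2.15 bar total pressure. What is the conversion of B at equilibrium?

X = 0.215

Basis: 3 mol B initially; let X = conversion of B. Extent ξ = X.
At extent ξ: n_A = 1.92 − X; n_B = 3 − 3X; n_D = 2X.
Total moles n_T = 4.92 − 2X.
Mole fractions y_i = n_i/n_T; K_p = p_D^2 / (p_A p_B^3) with p_i = y_i·P.
Substituting and setting equal to 0.036 bar^-2 gives a polynomial in X; the root in (0,1) is X = 0.215.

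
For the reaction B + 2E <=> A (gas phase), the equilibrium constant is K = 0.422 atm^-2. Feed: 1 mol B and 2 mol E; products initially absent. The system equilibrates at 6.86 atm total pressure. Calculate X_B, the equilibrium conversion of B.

Take 1 mol B as basis and let X be its fractional conversion, so ξ = X.
Species balance: n_B = 1 − X; n_E = 2 − 2X; n_A = X.
Total moles n_T = 3 − 2X.
Mole fractions y_i = n_i/n_T; K = p_A / (p_B p_E^2) with p_i = y_i·P.
This yields a degree-3 equation in X; solving on (0,1), X = 0.719.

X = 0.719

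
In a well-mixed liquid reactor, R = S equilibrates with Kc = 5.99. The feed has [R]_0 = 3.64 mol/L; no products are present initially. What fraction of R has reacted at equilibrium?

Let X = conversion of R; extent ξ = 3.64·X mol/L.
Concentrations: [R] = 3.64 − 3.64X; [S] = 3.64X.
Kc = [S] / ([R]).
Equating to 5.99: the physical root is X = 0.857.

X = 0.857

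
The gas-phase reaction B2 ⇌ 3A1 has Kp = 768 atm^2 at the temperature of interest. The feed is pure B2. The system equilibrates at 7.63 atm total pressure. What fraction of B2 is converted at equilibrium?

Let X = conversion of B2 (basis 1 mol B2); extent of reaction ξ = X.
Species balance: n_B2 = 1 − X; n_A1 = 3X.
Summing: n_T = 1 + 2X.
y_i = n_i/n_T, p_i = y_i·P. Kp = p_A1^3 / (p_B2).
This yields a degree-3 equation in X; solving on (0,1), X = 0.833.

X = 0.833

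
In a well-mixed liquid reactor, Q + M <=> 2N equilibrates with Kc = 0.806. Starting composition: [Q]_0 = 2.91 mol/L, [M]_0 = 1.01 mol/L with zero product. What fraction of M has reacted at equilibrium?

Let X = conversion of M; extent ξ = 1.01·X mol/L.
Concentrations: [Q] = 2.91 − 1.01X; [M] = 1.01 − 1.01X; [N] = 2.02X.
Kc = [N]^2 / ([Q] [M]).
Setting equal to 0.806 and solving for X on (0,1) gives X = 0.494.

X = 0.494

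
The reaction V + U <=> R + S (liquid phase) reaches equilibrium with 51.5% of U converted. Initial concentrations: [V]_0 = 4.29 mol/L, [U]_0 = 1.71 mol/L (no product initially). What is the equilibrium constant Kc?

Kc = 0.274

Let X = conversion of U.
Concentrations: [V] = 4.29 − 1.71X; [U] = 1.71 − 1.71X; [R] = 1.71X; [S] = 1.71X.
At X = 0.515: [V] = 3.41, [U] = 0.829, [R] = 0.881, [S] = 0.881.
Kc = [R] [S] / ([V] [U]) = 0.274.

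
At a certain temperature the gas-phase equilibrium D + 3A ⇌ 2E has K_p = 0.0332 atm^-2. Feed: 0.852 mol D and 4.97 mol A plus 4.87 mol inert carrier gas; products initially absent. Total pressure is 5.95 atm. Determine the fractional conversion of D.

X = 0.373

Let X = conversion of D (basis 0.852 mol D); extent of reaction ξ = 0.852X.
Species balance: n_D = 0.852 − 0.852X; n_A = 4.97 − 2.56X; n_E = 1.7X; n_I = 4.87 (inert).
n_T = Σnᵢ = 10.7 − 1.7X.
Mole fractions y_i = n_i/n_T; K_p = p_E^2 / (p_D p_A^3) with p_i = y_i·P.
Equating to 0.0332 atm^-2 and solving on 0 < X < 1: X = 0.373.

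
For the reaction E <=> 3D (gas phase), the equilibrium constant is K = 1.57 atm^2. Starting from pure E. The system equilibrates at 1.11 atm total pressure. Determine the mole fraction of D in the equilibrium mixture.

y_D = 0.714

Basis: 1 mol E initially; let X = conversion of E. Extent ξ = X.
Species balance: n_E = 1 − X; n_D = 3X.
Summing: n_T = 1 + 2X.
With p_i = (n_i/n_T)P, K = p_D^3 / (p_E).
Equating to 1.57 atm^2 and solving on 0 < X < 1: X = 0.454.
Then n_D = 1.36, n_T = 1.91, so y_D = 0.714.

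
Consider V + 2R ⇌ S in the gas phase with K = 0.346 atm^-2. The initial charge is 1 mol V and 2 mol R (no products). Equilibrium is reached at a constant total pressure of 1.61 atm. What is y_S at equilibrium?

Basis: 1 mol V initially; let X = conversion of V. Extent ξ = X.
Species balance: n_V = 1 − X; n_R = 2 − 2X; n_S = X.
n_T = Σnᵢ = 3 − 2X.
y_i = n_i/n_T, p_i = y_i·P. K = p_S / (p_V p_R^2).
Setting this equal to 0.346 atm^-2 and taking the physical root (0 < X < 1) gives X = 0.245.
Then n_S = 0.245, n_T = 2.51, so y_S = 0.098.

y_S = 0.098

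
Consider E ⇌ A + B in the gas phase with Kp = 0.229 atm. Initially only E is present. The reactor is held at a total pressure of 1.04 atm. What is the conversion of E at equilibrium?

X = 0.425

Basis: 1 mol E initially; let X = conversion of E. Extent ξ = X.
At extent ξ: n_E = 1 − X; n_A = X; n_B = X.
Total moles n_T = 1 + X.
With p_i = (n_i/n_T)P, Kp = p_A p_B / (p_E).
Setting this equal to 0.229 atm and taking the physical root (0 < X < 1) gives X = 0.425.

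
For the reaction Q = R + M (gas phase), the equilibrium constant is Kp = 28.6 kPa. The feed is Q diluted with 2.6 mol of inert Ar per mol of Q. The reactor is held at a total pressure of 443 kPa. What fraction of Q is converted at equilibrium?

Basis: 1 mol Q initially; let X = conversion of Q. Extent ξ = X.
Moles: n_Q = 1 − X; n_R = X; n_M = X; n_I = 2.6 (inert).
Summing: n_T = 3.6 + X.
Mole fractions y_i = n_i/n_T; Kp = p_R p_M / (p_Q) with p_i = y_i·P.
Setting this equal to 28.6 kPa and taking the physical root (0 < X < 1) gives X = 0.395.

X = 0.395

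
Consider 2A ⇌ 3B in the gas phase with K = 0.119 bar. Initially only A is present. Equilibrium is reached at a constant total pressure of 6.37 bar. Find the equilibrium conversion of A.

X = 0.161

Basis: 1 mol A initially; let X = conversion of A. Extent ξ = 0.5X.
Moles: n_A = 1 − X; n_B = 1.5X.
Summing: n_T = 1 + 0.5X.
Mole fractions y_i = n_i/n_T; K = p_B^3 / (p_A^2) with p_i = y_i·P.
Equating to 0.119 bar and solving on 0 < X < 1: X = 0.161.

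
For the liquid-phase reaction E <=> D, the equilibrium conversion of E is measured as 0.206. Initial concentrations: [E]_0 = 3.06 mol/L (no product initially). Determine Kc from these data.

Let X = conversion of E.
Concentrations: [E] = 3.06 − 3.06X; [D] = 3.06X.
At X = 0.206: [E] = 2.43, [D] = 0.63.
Kc = [D] / ([E]) = 0.259.

Kc = 0.259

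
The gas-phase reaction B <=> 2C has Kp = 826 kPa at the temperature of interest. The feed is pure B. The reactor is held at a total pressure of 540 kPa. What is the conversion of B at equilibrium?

X = 0.526

Let X = conversion of B (basis 1 mol B); extent of reaction ξ = X.
Moles: n_B = 1 − X; n_C = 2X.
n_T = Σnᵢ = 1 + X.
With p_i = (n_i/n_T)P, Kp = p_C^2 / (p_B).
Substituting and setting equal to 826 kPa gives a polynomial in X; the root in (0,1) is X = 0.526.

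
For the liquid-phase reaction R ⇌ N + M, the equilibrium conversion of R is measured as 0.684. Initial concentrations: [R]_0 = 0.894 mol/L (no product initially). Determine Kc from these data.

Kc = 1.32 mol/L

Let X = conversion of R.
Concentrations: [R] = 0.894 − 0.894X; [N] = 0.894X; [M] = 0.894X.
At X = 0.684: [R] = 0.283, [N] = 0.611, [M] = 0.611.
Kc = [N] [M] / ([R]) = 1.32 mol/L.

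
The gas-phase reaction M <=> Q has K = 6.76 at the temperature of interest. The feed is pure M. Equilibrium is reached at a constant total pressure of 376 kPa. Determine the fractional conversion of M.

Take 1 mol M as basis and let X be its fractional conversion, so ξ = X.
Species balance: n_M = 1 − X; n_Q = X.
n_T stays at 1 (no change in mole number).
Mole fractions y_i = n_i/n_T; K = p_Q / (p_M) with p_i = y_i·P.
Substituting and setting equal to 6.76 gives a polynomial in X; the root in (0,1) is X = 0.871.

X = 0.871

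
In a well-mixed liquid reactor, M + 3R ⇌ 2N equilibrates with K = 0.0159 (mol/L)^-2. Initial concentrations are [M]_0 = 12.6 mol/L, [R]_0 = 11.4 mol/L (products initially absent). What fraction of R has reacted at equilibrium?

X = 0.574

Let X = conversion of R; extent ξ = 11.4X/3 mol/L.
Concentrations: [M] = 12.6 − 3.8X; [R] = 11.4 − 11.4X; [N] = 7.6X.
K = [N]^2 / ([M] [R]^3).
Equating to 0.0159 (mol/L)^-2: the physical root is X = 0.574.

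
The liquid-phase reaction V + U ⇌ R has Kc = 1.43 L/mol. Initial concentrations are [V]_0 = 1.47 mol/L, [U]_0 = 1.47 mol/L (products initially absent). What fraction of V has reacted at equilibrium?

Let X = conversion of V; extent ξ = 1.47·X mol/L.
Concentrations: [V] = 1.47 − 1.47X; [U] = 1.47 − 1.47X; [R] = 1.47X.
Kc = [R] / ([V] [U]).
Setting equal to 1.43 and solving for X on (0,1) gives X = 0.508.

X = 0.508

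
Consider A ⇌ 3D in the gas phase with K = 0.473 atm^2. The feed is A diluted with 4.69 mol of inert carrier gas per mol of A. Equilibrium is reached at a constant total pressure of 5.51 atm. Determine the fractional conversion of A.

X = 0.255

Take 1 mol A as basis and let X be its fractional conversion, so ξ = X.
Species balance: n_A = 1 − X; n_D = 3X; n_I = 4.69 (inert).
n_T = Σnᵢ = 5.69 + 2X.
Mole fractions y_i = n_i/n_T; K = p_D^3 / (p_A) with p_i = y_i·P.
Setting this equal to 0.473 atm^2 and taking the physical root (0 < X < 1) gives X = 0.255.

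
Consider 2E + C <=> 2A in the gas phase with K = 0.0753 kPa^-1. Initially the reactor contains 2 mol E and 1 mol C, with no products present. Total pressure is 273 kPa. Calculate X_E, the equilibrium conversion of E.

X = 0.639

Take 2 mol E as basis and let X be its fractional conversion, so ξ = X.
At extent ξ: n_E = 2 − 2X; n_C = 1 − X; n_A = 2X.
Summing: n_T = 3 − X.
With p_i = (n_i/n_T)P, K = p_A^2 / (p_E^2 p_C).
Setting this equal to 0.0753 kPa^-1 and taking the physical root (0 < X < 1) gives X = 0.639.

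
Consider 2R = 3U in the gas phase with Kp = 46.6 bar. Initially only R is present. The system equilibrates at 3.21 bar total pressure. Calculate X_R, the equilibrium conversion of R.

X = 0.738

Basis: 1 mol R initially; let X = conversion of R. Extent ξ = 0.5X.
Species balance: n_R = 1 − X; n_U = 1.5X.
n_T = Σnᵢ = 1 + 0.5X.
With p_i = (n_i/n_T)P, Kp = p_U^3 / (p_R^2).
Equating to 46.6 bar and solving on 0 < X < 1: X = 0.738.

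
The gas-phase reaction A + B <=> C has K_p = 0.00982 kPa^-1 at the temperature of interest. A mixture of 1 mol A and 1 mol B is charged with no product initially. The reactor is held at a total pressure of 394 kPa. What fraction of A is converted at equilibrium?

X = 0.547

Basis: 1 mol A initially; let X = conversion of A. Extent ξ = X.
Mole table: n_A = 1 − X; n_B = 1 − X; n_C = X.
n_T = Σnᵢ = 2 − X.
y_i = n_i/n_T, p_i = y_i·P. K_p = p_C / (p_A p_B).
Setting this equal to 0.00982 kPa^-1 and taking the physical root (0 < X < 1) gives X = 0.547.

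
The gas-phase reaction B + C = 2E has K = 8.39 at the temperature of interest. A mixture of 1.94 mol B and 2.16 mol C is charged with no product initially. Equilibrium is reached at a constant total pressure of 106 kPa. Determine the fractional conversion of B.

Take 1.94 mol B as basis and let X be its fractional conversion, so ξ = 1.94X.
At extent ξ: n_B = 1.94 − 1.94X; n_C = 2.16 − 1.94X; n_E = 3.88X.
Since Δν = 0, n_T = 4.1 throughout.
With p_i = (n_i/n_T)P, K = p_E^2 / (p_B p_C).
Equating to 8.39 and solving on 0 < X < 1: X = 0.623.

X = 0.623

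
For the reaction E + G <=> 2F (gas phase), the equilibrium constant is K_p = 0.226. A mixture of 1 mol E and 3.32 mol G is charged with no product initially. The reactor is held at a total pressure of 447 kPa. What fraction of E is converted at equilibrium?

X = 0.335

Let X = conversion of E (basis 1 mol E); extent of reaction ξ = X.
Species balance: n_E = 1 − X; n_G = 3.32 − X; n_F = 2X.
n_T stays at 4.32 (no change in mole number).
With p_i = (n_i/n_T)P, K_p = p_F^2 / (p_E p_G).
Equating to 0.226 and solving on 0 < X < 1: X = 0.335.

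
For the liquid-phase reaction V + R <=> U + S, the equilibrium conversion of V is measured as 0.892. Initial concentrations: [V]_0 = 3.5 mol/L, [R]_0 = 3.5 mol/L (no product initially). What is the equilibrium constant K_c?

K_c = 68.2

Let X = conversion of V.
Concentrations: [V] = 3.5 − 3.5X; [R] = 3.5 − 3.5X; [U] = 3.5X; [S] = 3.5X.
At X = 0.892: [V] = 0.378, [R] = 0.378, [U] = 3.12, [S] = 3.12.
K_c = [U] [S] / ([V] [R]) = 68.2.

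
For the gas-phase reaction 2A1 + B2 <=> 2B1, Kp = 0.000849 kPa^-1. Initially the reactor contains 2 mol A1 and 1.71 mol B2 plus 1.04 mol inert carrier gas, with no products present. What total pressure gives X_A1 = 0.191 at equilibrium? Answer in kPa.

Basis: 2 mol A1 initially; let X = conversion of A1. Extent ξ = X.
Moles: n_A1 = 2 − 2X; n_B2 = 1.71 − X; n_B1 = 2X; n_I = 1.04 (inert).
Total moles n_T = 4.75 − X.
Kp = p_B1^2 / (p_A1^2 p_B2) with p_i = (n_i/n_T)·P.
At X = 0.191: the mole-fraction product g(X) = Π y_i^ν_i = 0.1673. Since Kp = g(X)·P^{-1}, P = (g/Kp)^(1/1) = (0.1673/0.000849)^(1/1) = 197 kPa.

P = 197 kPa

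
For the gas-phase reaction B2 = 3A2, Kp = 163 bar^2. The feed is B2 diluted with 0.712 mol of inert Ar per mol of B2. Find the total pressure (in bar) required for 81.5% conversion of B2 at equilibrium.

Basis: 1 mol B2 initially; let X = conversion of B2. Extent ξ = X.
Moles: n_B2 = 1 − X; n_A2 = 3X; n_I = 0.712 (inert).
Total moles n_T = 1.71 + 2X.
Kp = p_A2^3 / (p_B2) with p_i = (n_i/n_T)·P.
At X = 0.815: the mole-fraction product g(X) = Π y_i^ν_i = 7.074. Since Kp = g(X)·P^{2}, P = (Kp/g)^(1/2) = (163/7.074)^(1/2) = 4.8 bar.

P = 4.8 bar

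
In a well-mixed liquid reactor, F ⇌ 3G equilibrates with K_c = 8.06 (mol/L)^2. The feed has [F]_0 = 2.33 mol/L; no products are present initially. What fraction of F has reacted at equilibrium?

Let X = conversion of F; extent ξ = 2.33·X mol/L.
Concentrations: [F] = 2.33 − 2.33X; [G] = 6.99X.
K_c = [G]^3 / ([F]).
Setting equal to 8.06 and solving for X on (0,1) gives X = 0.332.

X = 0.332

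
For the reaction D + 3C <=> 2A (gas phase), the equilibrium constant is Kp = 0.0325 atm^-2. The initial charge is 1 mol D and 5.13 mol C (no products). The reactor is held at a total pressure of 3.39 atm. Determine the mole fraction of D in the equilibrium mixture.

y_D = 0.118

Let X = conversion of D (basis 1 mol D); extent of reaction ξ = X.
Moles: n_D = 1 − X; n_C = 5.13 − 3X; n_A = 2X.
n_T = Σnᵢ = 6.13 − 2X.
y_i = n_i/n_T, p_i = y_i·P. Kp = p_A^2 / (p_D p_C^3).
Substituting and setting equal to 0.0325 atm^-2 gives a polynomial in X; the root in (0,1) is X = 0.365.
Then n_D = 0.635, n_T = 5.4, so y_D = 0.118.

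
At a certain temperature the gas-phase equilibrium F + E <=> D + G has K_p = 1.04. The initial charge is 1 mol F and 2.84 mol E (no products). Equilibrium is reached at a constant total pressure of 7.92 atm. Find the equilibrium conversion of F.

Basis: 1 mol F initially; let X = conversion of F. Extent ξ = X.
At extent ξ: n_F = 1 − X; n_E = 2.84 − X; n_D = X; n_G = X.
Since Δν = 0, n_T = 3.84 throughout.
y_i = n_i/n_T, p_i = y_i·P. K_p = p_D p_G / (p_F p_E).
This yields a degree-2 equation in X; solving on (0,1), X = 0.745.

X = 0.745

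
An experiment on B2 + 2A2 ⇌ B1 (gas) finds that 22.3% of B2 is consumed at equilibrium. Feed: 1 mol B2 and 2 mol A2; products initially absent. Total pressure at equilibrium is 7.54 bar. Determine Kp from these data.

Kp = 0.0136 bar^-2

Basis: 1 mol B2 initially; let X = conversion of B2. Extent ξ = X.
At extent ξ: n_B2 = 1 − X; n_A2 = 2 − 2X; n_B1 = X.
Summing: n_T = 3 − 2X.
At X = 0.223: n_B2 = 0.777, n_A2 = 1.55, n_B1 = 0.223, n_T = 2.55.
p_i = (n_i/n_T)·P. Kp = p_B1 / (p_B2 p_A2^2) = 0.0136 bar^-2.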